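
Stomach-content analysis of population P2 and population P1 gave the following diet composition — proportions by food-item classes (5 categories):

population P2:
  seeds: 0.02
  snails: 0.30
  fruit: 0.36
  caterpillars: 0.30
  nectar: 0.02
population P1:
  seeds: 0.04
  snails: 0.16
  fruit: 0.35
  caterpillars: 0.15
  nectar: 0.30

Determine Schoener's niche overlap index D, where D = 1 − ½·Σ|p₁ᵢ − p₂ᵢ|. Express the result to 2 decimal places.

Σ|p₁ᵢ − p₂ᵢ| = 0.02 + 0.14 + 0.01 + 0.15 + 0.28 = 0.60
D = 1 − ½ × 0.60 = 1 − 0.300 = 0.7000

0.70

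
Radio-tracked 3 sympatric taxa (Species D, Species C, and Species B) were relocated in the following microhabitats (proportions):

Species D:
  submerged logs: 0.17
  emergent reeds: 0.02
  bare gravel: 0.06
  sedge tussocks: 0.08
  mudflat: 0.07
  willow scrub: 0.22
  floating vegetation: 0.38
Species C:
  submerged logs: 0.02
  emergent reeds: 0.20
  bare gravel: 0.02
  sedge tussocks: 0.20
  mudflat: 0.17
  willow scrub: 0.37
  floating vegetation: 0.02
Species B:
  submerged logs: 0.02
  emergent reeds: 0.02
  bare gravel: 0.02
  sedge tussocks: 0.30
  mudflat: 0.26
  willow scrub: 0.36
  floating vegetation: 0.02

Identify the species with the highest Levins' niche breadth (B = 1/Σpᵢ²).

Σp_Dᵢ² = 0.17² + 0.02² + 0.06² + 0.08² + 0.07² + 0.22² + 0.38² = 0.0289 + 0.0004 + 0.0036 + 0.0064 + 0.0049 + 0.0484 + 0.1444 = 0.2370
B_D = 1 / 0.2370 = 4.2194
Σp_Cᵢ² = 0.02² + 0.20² + 0.02² + 0.20² + 0.17² + 0.37² + 0.02² = 0.0004 + 0.0400 + 0.0004 + 0.0400 + 0.0289 + 0.1369 + 0.0004 = 0.2470
B_C = 1 / 0.2470 = 4.0486
Σp_Bᵢ² = 0.02² + 0.02² + 0.02² + 0.30² + 0.26² + 0.36² + 0.02² = 0.0004 + 0.0004 + 0.0004 + 0.0900 + 0.0676 + 0.1296 + 0.0004 = 0.2888
B_B = 1 / 0.2888 = 3.4626
Highest B → broadest niche (most generalist): Species D (B = 4.22).

Species D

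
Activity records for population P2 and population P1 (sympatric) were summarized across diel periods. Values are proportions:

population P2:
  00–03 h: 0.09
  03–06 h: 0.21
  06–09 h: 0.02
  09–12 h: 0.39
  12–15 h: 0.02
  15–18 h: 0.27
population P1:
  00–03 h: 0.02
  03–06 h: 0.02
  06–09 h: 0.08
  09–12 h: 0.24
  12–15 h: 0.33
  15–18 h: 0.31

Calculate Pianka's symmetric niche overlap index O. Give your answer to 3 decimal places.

0.699

Σ p₁ᵢp₂ᵢ = 0.0018 + 0.0042 + 0.0016 + 0.0936 + 0.0066 + 0.0837 = 0.1915
Σp_1ᵢ² = 0.09² + 0.21² + 0.02² + 0.39² + 0.02² + 0.27² = 0.0081 + 0.0441 + 0.0004 + 0.1521 + 0.0004 + 0.0729 = 0.2780
Σp_2ᵢ² = 0.02² + 0.02² + 0.08² + 0.24² + 0.33² + 0.31² = 0.0004 + 0.0004 + 0.0064 + 0.0576 + 0.1089 + 0.0961 = 0.2698
O = 0.1915 / √(0.2780 × 0.2698) = 0.1915 / 0.273869 = 0.69924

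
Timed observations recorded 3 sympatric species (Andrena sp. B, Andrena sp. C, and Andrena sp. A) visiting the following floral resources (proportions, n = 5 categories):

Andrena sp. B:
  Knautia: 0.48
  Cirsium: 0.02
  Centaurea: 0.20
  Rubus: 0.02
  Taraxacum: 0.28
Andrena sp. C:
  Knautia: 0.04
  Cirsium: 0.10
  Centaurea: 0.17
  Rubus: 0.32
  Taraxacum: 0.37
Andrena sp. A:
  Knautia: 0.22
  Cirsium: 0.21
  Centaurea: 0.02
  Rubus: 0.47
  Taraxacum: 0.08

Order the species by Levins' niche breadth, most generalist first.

Andrena sp. C > Andrena sp. A > Andrena sp. B

Σp_Bᵢ² = 0.48² + 0.02² + 0.20² + 0.02² + 0.28² = 0.2304 + 0.0004 + 0.0400 + 0.0004 + 0.0784 = 0.3496
B_B = 1 / 0.3496 = 2.8604
Σp_Cᵢ² = 0.04² + 0.10² + 0.17² + 0.32² + 0.37² = 0.0016 + 0.0100 + 0.0289 + 0.1024 + 0.1369 = 0.2798
B_C = 1 / 0.2798 = 3.5740
Σp_Aᵢ² = 0.22² + 0.21² + 0.02² + 0.47² + 0.08² = 0.0484 + 0.0441 + 0.0004 + 0.2209 + 0.0064 = 0.3202
B_A = 1 / 0.3202 = 3.1230
Ranking by B (broadest → narrowest): Andrena sp. C (3.57) > Andrena sp. A (3.12) > Andrena sp. B (2.86)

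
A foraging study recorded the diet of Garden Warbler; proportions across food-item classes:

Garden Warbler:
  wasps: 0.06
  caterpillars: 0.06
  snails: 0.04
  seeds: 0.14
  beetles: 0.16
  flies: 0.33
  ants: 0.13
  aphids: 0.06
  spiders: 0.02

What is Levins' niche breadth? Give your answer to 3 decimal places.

Σpᵢ² = 0.06² + 0.06² + 0.04² + 0.14² + 0.16² + 0.33² + 0.13² + 0.06² + 0.02² = 0.0036 + 0.0036 + 0.0016 + 0.0196 + 0.0256 + 0.1089 + 0.0169 + 0.0036 + 0.0004 = 0.1838
B = 1 / 0.1838 = 5.44070

5.441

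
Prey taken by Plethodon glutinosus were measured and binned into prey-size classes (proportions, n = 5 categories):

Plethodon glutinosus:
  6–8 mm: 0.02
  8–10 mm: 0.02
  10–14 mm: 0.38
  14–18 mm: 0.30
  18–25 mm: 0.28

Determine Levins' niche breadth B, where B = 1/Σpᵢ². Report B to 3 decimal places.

3.189

Σpᵢ² = 0.02² + 0.02² + 0.38² + 0.30² + 0.28² = 0.0004 + 0.0004 + 0.1444 + 0.0900 + 0.0784 = 0.3136
B = 1 / 0.3136 = 3.18878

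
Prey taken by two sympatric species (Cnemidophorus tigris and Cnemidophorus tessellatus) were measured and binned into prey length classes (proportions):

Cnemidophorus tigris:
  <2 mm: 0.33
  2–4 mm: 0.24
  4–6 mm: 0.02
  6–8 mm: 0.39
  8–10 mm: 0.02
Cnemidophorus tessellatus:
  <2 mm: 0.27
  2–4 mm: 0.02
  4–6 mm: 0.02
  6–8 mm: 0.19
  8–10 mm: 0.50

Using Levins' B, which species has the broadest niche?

Cnemidophorus tigris

Σp_tigrᵢ² = 0.33² + 0.24² + 0.02² + 0.39² + 0.02² = 0.1089 + 0.0576 + 0.0004 + 0.1521 + 0.0004 = 0.3194
B_tigr = 1 / 0.3194 = 3.1309
Σp_tessᵢ² = 0.27² + 0.02² + 0.02² + 0.19² + 0.50² = 0.0729 + 0.0004 + 0.0004 + 0.0361 + 0.2500 = 0.3598
B_tess = 1 / 0.3598 = 2.7793
Highest B → broadest niche (most generalist): Cnemidophorus tigris (B = 3.13).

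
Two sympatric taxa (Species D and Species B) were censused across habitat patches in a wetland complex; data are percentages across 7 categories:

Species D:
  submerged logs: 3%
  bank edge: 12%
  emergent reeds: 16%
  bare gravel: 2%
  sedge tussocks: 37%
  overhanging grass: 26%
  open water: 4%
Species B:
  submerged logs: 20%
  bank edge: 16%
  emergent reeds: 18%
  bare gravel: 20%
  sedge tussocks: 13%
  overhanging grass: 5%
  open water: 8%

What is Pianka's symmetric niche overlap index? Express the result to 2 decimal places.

Convert percentages to proportions (divide by 100).
Σ p₁ᵢp₂ᵢ = 0.0060 + 0.0192 + 0.0288 + 0.0040 + 0.0481 + 0.0130 + 0.0032 = 0.1223
Σp_1ᵢ² = 0.03² + 0.12² + 0.16² + 0.02² + 0.37² + 0.26² + 0.04² = 0.0009 + 0.0144 + 0.0256 + 0.0004 + 0.1369 + 0.0676 + 0.0016 = 0.2474
Σp_2ᵢ² = 0.20² + 0.16² + 0.18² + 0.20² + 0.13² + 0.05² + 0.08² = 0.0400 + 0.0256 + 0.0324 + 0.0400 + 0.0169 + 0.0025 + 0.0064 = 0.1638
O = 0.1223 / √(0.2474 × 0.1638) = 0.1223 / 0.20131 = 0.6075

0.61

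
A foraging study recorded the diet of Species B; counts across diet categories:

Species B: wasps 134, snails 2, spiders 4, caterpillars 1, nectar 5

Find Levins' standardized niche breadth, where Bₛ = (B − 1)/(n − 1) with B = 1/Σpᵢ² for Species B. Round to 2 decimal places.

0.05

Proportions for Species B (n=146): 134/146=0.9178, 2/146=0.0137, 4/146=0.0274, 1/146=0.0068, 5/146=0.0342
Σpᵢ² = 0.9178² + 0.0137² + 0.0274² + 0.0068² + 0.0342² = 0.842357 + 0.000188 + 0.000751 + 0.000046 + 0.001170 = 0.844512
B = 1 / 0.844512 = 1.1841
Bₛ = (B − 1)/(n − 1) = (1.1841 − 1)/(5 − 1) = 0.1841/4 = 0.0460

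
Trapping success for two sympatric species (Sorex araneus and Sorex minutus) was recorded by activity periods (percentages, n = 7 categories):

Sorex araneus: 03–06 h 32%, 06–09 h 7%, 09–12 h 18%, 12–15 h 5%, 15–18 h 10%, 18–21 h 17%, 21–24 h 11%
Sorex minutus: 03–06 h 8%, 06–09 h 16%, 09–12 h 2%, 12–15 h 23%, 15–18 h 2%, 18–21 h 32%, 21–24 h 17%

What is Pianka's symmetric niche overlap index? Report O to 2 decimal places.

0.62

Convert percentages to proportions (divide by 100).
Σ p₁ᵢp₂ᵢ = 0.0256 + 0.0112 + 0.0036 + 0.0115 + 0.0020 + 0.0544 + 0.0187 = 0.1270
Σp_1ᵢ² = 0.32² + 0.07² + 0.18² + 0.05² + 0.10² + 0.17² + 0.11² = 0.1024 + 0.0049 + 0.0324 + 0.0025 + 0.0100 + 0.0289 + 0.0121 = 0.1932
Σp_2ᵢ² = 0.08² + 0.16² + 0.02² + 0.23² + 0.02² + 0.32² + 0.17² = 0.0064 + 0.0256 + 0.0004 + 0.0529 + 0.0004 + 0.1024 + 0.0289 = 0.2170
O = 0.1270 / √(0.1932 × 0.2170) = 0.1270 / 0.20475 = 0.6203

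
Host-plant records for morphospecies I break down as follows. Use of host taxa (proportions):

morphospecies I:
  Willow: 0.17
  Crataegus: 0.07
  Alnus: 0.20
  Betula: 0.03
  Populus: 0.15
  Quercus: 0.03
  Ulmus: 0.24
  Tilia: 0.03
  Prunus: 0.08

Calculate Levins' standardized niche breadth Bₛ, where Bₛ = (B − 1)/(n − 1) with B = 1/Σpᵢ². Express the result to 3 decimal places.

0.642

Σpᵢ² = 0.17² + 0.07² + 0.20² + 0.03² + 0.15² + 0.03² + 0.24² + 0.03² + 0.08² = 0.0289 + 0.0049 + 0.0400 + 0.0009 + 0.0225 + 0.0009 + 0.0576 + 0.0009 + 0.0064 = 0.1630
B = 1 / 0.1630 = 6.13497
Bₛ = (B − 1)/(n − 1) = (6.13497 − 1)/(9 − 1) = 5.13497/8 = 0.64187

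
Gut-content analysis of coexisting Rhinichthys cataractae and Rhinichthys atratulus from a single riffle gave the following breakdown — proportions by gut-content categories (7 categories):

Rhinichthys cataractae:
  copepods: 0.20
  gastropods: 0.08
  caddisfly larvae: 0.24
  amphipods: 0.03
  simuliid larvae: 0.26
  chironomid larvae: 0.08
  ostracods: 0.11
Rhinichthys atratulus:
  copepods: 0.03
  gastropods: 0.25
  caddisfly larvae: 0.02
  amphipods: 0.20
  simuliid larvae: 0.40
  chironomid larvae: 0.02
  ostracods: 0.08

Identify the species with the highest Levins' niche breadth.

Σp_cataᵢ² = 0.20² + 0.08² + 0.24² + 0.03² + 0.26² + 0.08² + 0.11² = 0.0400 + 0.0064 + 0.0576 + 0.0009 + 0.0676 + 0.0064 + 0.0121 = 0.1910
B_cata = 1 / 0.1910 = 5.2356
Σp_atraᵢ² = 0.03² + 0.25² + 0.02² + 0.20² + 0.40² + 0.02² + 0.08² = 0.0009 + 0.0625 + 0.0004 + 0.0400 + 0.1600 + 0.0004 + 0.0064 = 0.2706
B_atra = 1 / 0.2706 = 3.6955
Highest B → broadest niche (most generalist): Rhinichthys cataractae (B = 5.24).

Rhinichthys cataractae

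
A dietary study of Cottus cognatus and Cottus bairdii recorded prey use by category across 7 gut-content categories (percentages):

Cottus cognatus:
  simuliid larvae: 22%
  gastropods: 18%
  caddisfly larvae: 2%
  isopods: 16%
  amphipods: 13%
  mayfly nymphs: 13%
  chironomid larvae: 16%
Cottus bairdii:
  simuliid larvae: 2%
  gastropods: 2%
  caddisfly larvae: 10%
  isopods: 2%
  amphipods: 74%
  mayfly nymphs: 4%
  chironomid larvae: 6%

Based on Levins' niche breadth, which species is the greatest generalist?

Convert percentages to proportions (divide by 100).
Σp_cognᵢ² = 0.22² + 0.18² + 0.02² + 0.16² + 0.13² + 0.13² + 0.16² = 0.0484 + 0.0324 + 0.0004 + 0.0256 + 0.0169 + 0.0169 + 0.0256 = 0.1662
B_cogn = 1 / 0.1662 = 6.0168
Σp_bairᵢ² = 0.02² + 0.02² + 0.10² + 0.02² + 0.74² + 0.04² + 0.06² = 0.0004 + 0.0004 + 0.0100 + 0.0004 + 0.5476 + 0.0016 + 0.0036 = 0.5640
B_bair = 1 / 0.5640 = 1.7730
Highest B → broadest niche (most generalist): Cottus cognatus (B = 6.02).

Cottus cognatus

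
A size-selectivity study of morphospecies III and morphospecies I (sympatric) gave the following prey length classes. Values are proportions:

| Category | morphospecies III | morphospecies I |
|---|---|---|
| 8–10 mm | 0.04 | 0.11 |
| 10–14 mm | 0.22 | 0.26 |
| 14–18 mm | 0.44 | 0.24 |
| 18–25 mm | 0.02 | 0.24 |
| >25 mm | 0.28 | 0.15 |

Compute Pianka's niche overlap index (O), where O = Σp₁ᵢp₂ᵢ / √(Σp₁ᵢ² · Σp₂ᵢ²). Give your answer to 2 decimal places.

Σ p₁ᵢp₂ᵢ = 0.0044 + 0.0572 + 0.1056 + 0.0048 + 0.0420 = 0.2140
Σp_1ᵢ² = 0.04² + 0.22² + 0.44² + 0.02² + 0.28² = 0.0016 + 0.0484 + 0.1936 + 0.0004 + 0.0784 = 0.3224
Σp_2ᵢ² = 0.11² + 0.26² + 0.24² + 0.24² + 0.15² = 0.0121 + 0.0676 + 0.0576 + 0.0576 + 0.0225 = 0.2174
O = 0.2140 / √(0.3224 × 0.2174) = 0.2140 / 0.26474 = 0.8083

0.81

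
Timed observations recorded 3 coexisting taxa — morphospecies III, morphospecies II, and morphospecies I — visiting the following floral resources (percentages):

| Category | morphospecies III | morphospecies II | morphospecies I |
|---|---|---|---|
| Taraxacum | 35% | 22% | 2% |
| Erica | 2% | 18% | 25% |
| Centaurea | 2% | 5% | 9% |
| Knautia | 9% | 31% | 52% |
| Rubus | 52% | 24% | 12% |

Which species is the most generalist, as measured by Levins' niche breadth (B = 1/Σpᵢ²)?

Convert percentages to proportions (divide by 100).
Σp_IIIᵢ² = 0.35² + 0.02² + 0.02² + 0.09² + 0.52² = 0.1225 + 0.0004 + 0.0004 + 0.0081 + 0.2704 = 0.4018
B_III = 1 / 0.4018 = 2.4888
Σp_IIᵢ² = 0.22² + 0.18² + 0.05² + 0.31² + 0.24² = 0.0484 + 0.0324 + 0.0025 + 0.0961 + 0.0576 = 0.2370
B_II = 1 / 0.2370 = 4.2194
Σp_Iᵢ² = 0.02² + 0.25² + 0.09² + 0.52² + 0.12² = 0.0004 + 0.0625 + 0.0081 + 0.2704 + 0.0144 = 0.3558
B_I = 1 / 0.3558 = 2.8106
Highest B → broadest niche (most generalist): morphospecies II (B = 4.22).

morphospecies II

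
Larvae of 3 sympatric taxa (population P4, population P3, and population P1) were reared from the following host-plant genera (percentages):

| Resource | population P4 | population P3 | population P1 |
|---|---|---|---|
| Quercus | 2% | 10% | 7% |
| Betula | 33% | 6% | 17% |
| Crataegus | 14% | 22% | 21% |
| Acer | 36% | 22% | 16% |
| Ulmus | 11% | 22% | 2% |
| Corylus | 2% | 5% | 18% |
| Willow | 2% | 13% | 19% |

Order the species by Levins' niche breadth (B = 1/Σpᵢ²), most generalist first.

Convert percentages to proportions (divide by 100).
Σp_P4ᵢ² = 0.02² + 0.33² + 0.14² + 0.36² + 0.11² + 0.02² + 0.02² = 0.0004 + 0.1089 + 0.0196 + 0.1296 + 0.0121 + 0.0004 + 0.0004 = 0.2714
B_P4 = 1 / 0.2714 = 3.6846
Σp_P3ᵢ² = 0.10² + 0.06² + 0.22² + 0.22² + 0.22² + 0.05² + 0.13² = 0.0100 + 0.0036 + 0.0484 + 0.0484 + 0.0484 + 0.0025 + 0.0169 = 0.1782
B_P3 = 1 / 0.1782 = 5.6117
Σp_P1ᵢ² = 0.07² + 0.17² + 0.21² + 0.16² + 0.02² + 0.18² + 0.19² = 0.0049 + 0.0289 + 0.0441 + 0.0256 + 0.0004 + 0.0324 + 0.0361 = 0.1724
B_P1 = 1 / 0.1724 = 5.8005
Ranking by B (broadest → narrowest): population P1 (5.80) > population P3 (5.61) > population P4 (3.68)

population P1 > population P3 > population P4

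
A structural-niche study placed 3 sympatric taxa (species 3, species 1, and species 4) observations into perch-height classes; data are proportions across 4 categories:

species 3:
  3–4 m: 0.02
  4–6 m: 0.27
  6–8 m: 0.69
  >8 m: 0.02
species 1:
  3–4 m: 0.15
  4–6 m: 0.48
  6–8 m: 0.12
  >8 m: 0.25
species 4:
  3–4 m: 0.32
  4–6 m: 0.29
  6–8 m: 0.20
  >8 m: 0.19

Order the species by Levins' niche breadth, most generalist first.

species 4 > species 1 > species 3

Σp_3ᵢ² = 0.02² + 0.27² + 0.69² + 0.02² = 0.0004 + 0.0729 + 0.4761 + 0.0004 = 0.5498
B_3 = 1 / 0.5498 = 1.8188
Σp_1ᵢ² = 0.15² + 0.48² + 0.12² + 0.25² = 0.0225 + 0.2304 + 0.0144 + 0.0625 = 0.3298
B_1 = 1 / 0.3298 = 3.0321
Σp_4ᵢ² = 0.32² + 0.29² + 0.20² + 0.19² = 0.1024 + 0.0841 + 0.0400 + 0.0361 = 0.2626
B_4 = 1 / 0.2626 = 3.8081
Ranking by B (broadest → narrowest): species 4 (3.81) > species 1 (3.03) > species 3 (1.82)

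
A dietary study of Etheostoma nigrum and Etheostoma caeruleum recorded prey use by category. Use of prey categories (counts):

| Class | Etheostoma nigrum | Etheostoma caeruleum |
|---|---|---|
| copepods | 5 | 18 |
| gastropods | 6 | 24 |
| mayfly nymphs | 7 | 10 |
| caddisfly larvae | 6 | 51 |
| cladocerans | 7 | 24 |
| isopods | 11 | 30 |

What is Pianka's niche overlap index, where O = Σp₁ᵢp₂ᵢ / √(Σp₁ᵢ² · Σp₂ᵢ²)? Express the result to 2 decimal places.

0.87

Proportions for Etheostoma nigrum (n=42): 5/42=0.1190, 6/42=0.1429, 7/42=0.1667, 6/42=0.1429, 7/42=0.1667, 11/42=0.2619
Proportions for Etheostoma caeruleum (n=157): 18/157=0.1146, 24/157=0.1529, 10/157=0.0637, 51/157=0.3248, 24/157=0.1529, 30/157=0.1911
Σ p₁ᵢp₂ᵢ = 0.013637 + 0.021849 + 0.010619 + 0.046414 + 0.025488 + 0.050049 = 0.168056
Σp_1ᵢ² = 0.1190² + 0.1429² + 0.1667² + 0.1429² + 0.1667² + 0.2619² = 0.014161 + 0.020420 + 0.027789 + 0.020420 + 0.027789 + 0.068592 = 0.179171
Σp_2ᵢ² = 0.1146² + 0.1529² + 0.0637² + 0.3248² + 0.1529² + 0.1911² = 0.013133 + 0.023378 + 0.004058 + 0.105495 + 0.023378 + 0.036519 = 0.205961
O = 0.168056 / √(0.179171 × 0.205961) = 0.168056 / 0.1920996 = 0.8748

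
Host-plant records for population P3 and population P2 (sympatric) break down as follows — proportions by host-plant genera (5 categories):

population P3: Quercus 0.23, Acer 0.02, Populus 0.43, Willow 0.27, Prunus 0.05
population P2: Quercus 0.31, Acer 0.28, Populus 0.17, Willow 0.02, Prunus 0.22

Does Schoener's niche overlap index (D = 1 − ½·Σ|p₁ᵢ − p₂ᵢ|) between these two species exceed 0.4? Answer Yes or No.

Yes

Σ|p₁ᵢ − p₂ᵢ| = 0.08 + 0.26 + 0.26 + 0.25 + 0.17 = 1.02
D = 1 − ½ × 1.02 = 1 − 0.510 = 0.4900
D = 0.4900 > 0.4 → Yes.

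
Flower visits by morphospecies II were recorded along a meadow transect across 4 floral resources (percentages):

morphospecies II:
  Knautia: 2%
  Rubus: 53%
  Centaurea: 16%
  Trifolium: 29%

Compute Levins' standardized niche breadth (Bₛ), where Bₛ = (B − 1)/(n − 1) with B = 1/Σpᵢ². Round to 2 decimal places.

0.52

Convert percentages to proportions (divide by 100).
Σpᵢ² = 0.02² + 0.53² + 0.16² + 0.29² = 0.0004 + 0.2809 + 0.0256 + 0.0841 = 0.3910
B = 1 / 0.3910 = 2.5575
Bₛ = (B − 1)/(n − 1) = (2.5575 − 1)/(4 − 1) = 1.5575/3 = 0.5192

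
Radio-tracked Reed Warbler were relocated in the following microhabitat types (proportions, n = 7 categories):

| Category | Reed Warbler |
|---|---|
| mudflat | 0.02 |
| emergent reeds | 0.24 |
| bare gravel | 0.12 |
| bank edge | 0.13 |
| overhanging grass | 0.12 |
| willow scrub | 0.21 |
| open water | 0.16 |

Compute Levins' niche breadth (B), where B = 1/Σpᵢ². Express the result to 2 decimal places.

5.77

Σpᵢ² = 0.02² + 0.24² + 0.12² + 0.13² + 0.12² + 0.21² + 0.16² = 0.0004 + 0.0576 + 0.0144 + 0.0169 + 0.0144 + 0.0441 + 0.0256 = 0.1734
B = 1 / 0.1734 = 5.7670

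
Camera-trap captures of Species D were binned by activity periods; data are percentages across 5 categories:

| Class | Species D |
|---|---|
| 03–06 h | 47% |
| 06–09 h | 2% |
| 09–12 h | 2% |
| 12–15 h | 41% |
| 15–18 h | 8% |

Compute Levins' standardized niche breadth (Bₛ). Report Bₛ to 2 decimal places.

0.38

Convert percentages to proportions (divide by 100).
Σpᵢ² = 0.47² + 0.02² + 0.02² + 0.41² + 0.08² = 0.2209 + 0.0004 + 0.0004 + 0.1681 + 0.0064 = 0.3962
B = 1 / 0.3962 = 2.5240
Bₛ = (B − 1)/(n − 1) = (2.5240 − 1)/(5 − 1) = 1.5240/4 = 0.3810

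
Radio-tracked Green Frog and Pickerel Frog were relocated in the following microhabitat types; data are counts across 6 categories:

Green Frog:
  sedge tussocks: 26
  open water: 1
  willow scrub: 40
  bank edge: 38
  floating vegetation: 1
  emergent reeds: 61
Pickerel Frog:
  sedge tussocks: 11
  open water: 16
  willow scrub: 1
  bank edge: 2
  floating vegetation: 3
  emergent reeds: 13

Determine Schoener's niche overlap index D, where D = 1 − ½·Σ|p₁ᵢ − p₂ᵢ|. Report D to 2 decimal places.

0.52

Proportions for Green Frog (n=167): 26/167=0.1557, 1/167=0.0060, 40/167=0.2395, 38/167=0.2275, 1/167=0.0060, 61/167=0.3653
Proportions for Pickerel Frog (n=46): 11/46=0.2391, 16/46=0.3478, 1/46=0.0217, 2/46=0.0435, 3/46=0.0652, 13/46=0.2826
Σ|p₁ᵢ − p₂ᵢ| = 0.0834 + 0.3418 + 0.2178 + 0.1840 + 0.0592 + 0.0827 = 0.9689
D = 1 − ½ × 0.9689 = 1 − 0.48445 = 0.51555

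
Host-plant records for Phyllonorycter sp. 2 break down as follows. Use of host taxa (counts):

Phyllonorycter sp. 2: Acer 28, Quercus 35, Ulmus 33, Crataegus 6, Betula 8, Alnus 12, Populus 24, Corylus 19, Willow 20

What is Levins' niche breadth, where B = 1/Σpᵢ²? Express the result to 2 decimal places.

Proportions for Phyllonorycter sp. 2 (n=185): 28/185=0.1514, 35/185=0.1892, 33/185=0.1784, 6/185=0.0324, 8/185=0.0432, 12/185=0.0649, 24/185=0.1297, 19/185=0.1027, 20/185=0.1081
Σpᵢ² = 0.1514² + 0.1892² + 0.1784² + 0.0324² + 0.0432² + 0.0649² + 0.1297² + 0.1027² + 0.1081² = 0.022922 + 0.035797 + 0.031827 + 0.001050 + 0.001866 + 0.004212 + 0.016822 + 0.010547 + 0.011686 = 0.136729
B = 1 / 0.136729 = 7.3137

7.31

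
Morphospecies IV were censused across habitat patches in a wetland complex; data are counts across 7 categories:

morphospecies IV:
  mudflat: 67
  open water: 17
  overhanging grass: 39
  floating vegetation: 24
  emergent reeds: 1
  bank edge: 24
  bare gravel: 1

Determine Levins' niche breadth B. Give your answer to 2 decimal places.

4.02

Proportions for morphospecies IV (n=173): 67/173=0.3873, 17/173=0.0983, 39/173=0.2254, 24/173=0.1387, 1/173=0.0058, 24/173=0.1387, 1/173=0.0058
Σpᵢ² = 0.3873² + 0.0983² + 0.2254² + 0.1387² + 0.0058² + 0.1387² + 0.0058² = 0.150001 + 0.009663 + 0.050805 + 0.019238 + 0.000034 + 0.019238 + 0.000034 = 0.249013
B = 1 / 0.249013 = 4.0159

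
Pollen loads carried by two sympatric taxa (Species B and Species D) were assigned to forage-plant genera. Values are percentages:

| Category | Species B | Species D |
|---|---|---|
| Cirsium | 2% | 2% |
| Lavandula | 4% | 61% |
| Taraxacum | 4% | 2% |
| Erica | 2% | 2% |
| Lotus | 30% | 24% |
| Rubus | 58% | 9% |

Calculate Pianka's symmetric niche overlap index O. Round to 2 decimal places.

Convert percentages to proportions (divide by 100).
Σ p₁ᵢp₂ᵢ = 0.0004 + 0.0244 + 0.0008 + 0.0004 + 0.0720 + 0.0522 = 0.1502
Σp_1ᵢ² = 0.02² + 0.04² + 0.04² + 0.02² + 0.30² + 0.58² = 0.0004 + 0.0016 + 0.0016 + 0.0004 + 0.0900 + 0.3364 = 0.4304
Σp_2ᵢ² = 0.02² + 0.61² + 0.02² + 0.02² + 0.24² + 0.09² = 0.0004 + 0.3721 + 0.0004 + 0.0004 + 0.0576 + 0.0081 = 0.4390
O = 0.1502 / √(0.4304 × 0.4390) = 0.1502 / 0.43468 = 0.3455

0.35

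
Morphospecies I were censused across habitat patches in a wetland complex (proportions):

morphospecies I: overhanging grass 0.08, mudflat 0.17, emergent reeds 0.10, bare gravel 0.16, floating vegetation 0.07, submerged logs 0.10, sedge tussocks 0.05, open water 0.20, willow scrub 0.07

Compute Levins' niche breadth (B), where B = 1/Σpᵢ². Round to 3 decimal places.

Σpᵢ² = 0.08² + 0.17² + 0.10² + 0.16² + 0.07² + 0.10² + 0.05² + 0.20² + 0.07² = 0.0064 + 0.0289 + 0.0100 + 0.0256 + 0.0049 + 0.0100 + 0.0025 + 0.0400 + 0.0049 = 0.1332
B = 1 / 0.1332 = 7.50751

7.508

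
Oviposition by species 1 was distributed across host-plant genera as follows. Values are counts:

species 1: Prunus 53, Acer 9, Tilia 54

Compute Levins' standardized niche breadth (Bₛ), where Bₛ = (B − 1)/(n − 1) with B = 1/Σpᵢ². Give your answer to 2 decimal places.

Proportions for species 1 (n=116): 53/116=0.4569, 9/116=0.0776, 54/116=0.4655
Σpᵢ² = 0.4569² + 0.0776² + 0.4655² = 0.208758 + 0.006022 + 0.216690 = 0.431470
B = 1 / 0.431470 = 2.3177
Bₛ = (B − 1)/(n − 1) = (2.3177 − 1)/(3 − 1) = 1.3177/2 = 0.6589

0.66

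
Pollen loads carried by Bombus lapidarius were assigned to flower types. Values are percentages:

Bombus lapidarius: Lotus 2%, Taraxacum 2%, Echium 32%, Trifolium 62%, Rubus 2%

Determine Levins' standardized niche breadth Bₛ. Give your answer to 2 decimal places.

Convert percentages to proportions (divide by 100).
Σpᵢ² = 0.02² + 0.02² + 0.32² + 0.62² + 0.02² = 0.0004 + 0.0004 + 0.1024 + 0.3844 + 0.0004 = 0.4880
B = 1 / 0.4880 = 2.0492
Bₛ = (B − 1)/(n − 1) = (2.0492 − 1)/(5 − 1) = 1.0492/4 = 0.2623

0.26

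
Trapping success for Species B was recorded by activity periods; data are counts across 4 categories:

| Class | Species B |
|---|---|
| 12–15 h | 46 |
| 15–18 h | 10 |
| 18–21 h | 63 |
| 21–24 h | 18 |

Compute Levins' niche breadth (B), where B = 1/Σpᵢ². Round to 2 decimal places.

2.88

Proportions for Species B (n=137): 46/137=0.3358, 10/137=0.0730, 63/137=0.4599, 18/137=0.1314
Σpᵢ² = 0.3358² + 0.0730² + 0.4599² + 0.1314² = 0.112762 + 0.005329 + 0.211508 + 0.017266 = 0.346865
B = 1 / 0.346865 = 2.8830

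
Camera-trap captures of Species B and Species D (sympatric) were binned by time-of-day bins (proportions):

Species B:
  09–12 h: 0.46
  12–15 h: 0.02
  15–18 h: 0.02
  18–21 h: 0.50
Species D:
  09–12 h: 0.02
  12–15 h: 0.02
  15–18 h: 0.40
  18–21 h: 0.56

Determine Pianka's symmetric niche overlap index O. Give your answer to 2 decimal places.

Σ p₁ᵢp₂ᵢ = 0.0092 + 0.0004 + 0.0080 + 0.2800 = 0.2976
Σp_1ᵢ² = 0.46² + 0.02² + 0.02² + 0.50² = 0.2116 + 0.0004 + 0.0004 + 0.2500 = 0.4624
Σp_2ᵢ² = 0.02² + 0.02² + 0.40² + 0.56² = 0.0004 + 0.0004 + 0.1600 + 0.3136 = 0.4744
O = 0.2976 / √(0.4624 × 0.4744) = 0.2976 / 0.46836 = 0.6354

0.64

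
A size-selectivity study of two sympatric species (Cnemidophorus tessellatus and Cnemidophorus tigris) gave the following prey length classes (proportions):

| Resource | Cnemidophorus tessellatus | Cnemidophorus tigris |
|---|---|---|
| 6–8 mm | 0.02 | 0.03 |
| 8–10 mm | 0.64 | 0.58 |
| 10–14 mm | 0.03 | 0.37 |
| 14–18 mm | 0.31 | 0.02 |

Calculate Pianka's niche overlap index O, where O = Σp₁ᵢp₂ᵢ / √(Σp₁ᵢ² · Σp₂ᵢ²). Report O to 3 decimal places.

Σ p₁ᵢp₂ᵢ = 0.0006 + 0.3712 + 0.0111 + 0.0062 = 0.3891
Σp_1ᵢ² = 0.02² + 0.64² + 0.03² + 0.31² = 0.0004 + 0.4096 + 0.0009 + 0.0961 = 0.5070
Σp_2ᵢ² = 0.03² + 0.58² + 0.37² + 0.02² = 0.0009 + 0.3364 + 0.1369 + 0.0004 = 0.4746
O = 0.3891 / √(0.5070 × 0.4746) = 0.3891 / 0.490533 = 0.79322

0.793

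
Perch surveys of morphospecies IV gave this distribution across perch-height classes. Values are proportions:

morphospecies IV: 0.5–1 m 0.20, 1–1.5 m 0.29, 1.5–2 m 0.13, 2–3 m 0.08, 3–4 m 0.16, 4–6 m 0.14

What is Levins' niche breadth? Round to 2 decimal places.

5.19

Σpᵢ² = 0.20² + 0.29² + 0.13² + 0.08² + 0.16² + 0.14² = 0.0400 + 0.0841 + 0.0169 + 0.0064 + 0.0256 + 0.0196 = 0.1926
B = 1 / 0.1926 = 5.1921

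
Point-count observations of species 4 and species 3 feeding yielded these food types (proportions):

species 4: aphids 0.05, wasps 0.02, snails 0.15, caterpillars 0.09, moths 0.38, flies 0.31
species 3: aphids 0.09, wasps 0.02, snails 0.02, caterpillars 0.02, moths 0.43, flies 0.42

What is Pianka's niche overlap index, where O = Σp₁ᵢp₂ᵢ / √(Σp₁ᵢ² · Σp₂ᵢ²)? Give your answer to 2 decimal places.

0.95

Σ p₁ᵢp₂ᵢ = 0.0045 + 0.0004 + 0.0030 + 0.0018 + 0.1634 + 0.1302 = 0.3033
Σp_1ᵢ² = 0.05² + 0.02² + 0.15² + 0.09² + 0.38² + 0.31² = 0.0025 + 0.0004 + 0.0225 + 0.0081 + 0.1444 + 0.0961 = 0.2740
Σp_2ᵢ² = 0.09² + 0.02² + 0.02² + 0.02² + 0.43² + 0.42² = 0.0081 + 0.0004 + 0.0004 + 0.0004 + 0.1849 + 0.1764 = 0.3706
O = 0.3033 / √(0.2740 × 0.3706) = 0.3033 / 0.31866 = 0.9518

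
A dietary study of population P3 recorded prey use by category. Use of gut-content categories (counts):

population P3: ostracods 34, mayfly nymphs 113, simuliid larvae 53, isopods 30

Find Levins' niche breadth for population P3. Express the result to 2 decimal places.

3.00

Proportions for population P3 (n=230): 34/230=0.1478, 113/230=0.4913, 53/230=0.2304, 30/230=0.1304
Σpᵢ² = 0.1478² + 0.4913² + 0.2304² + 0.1304² = 0.021845 + 0.241376 + 0.053084 + 0.017004 = 0.333309
B = 1 / 0.333309 = 3.0002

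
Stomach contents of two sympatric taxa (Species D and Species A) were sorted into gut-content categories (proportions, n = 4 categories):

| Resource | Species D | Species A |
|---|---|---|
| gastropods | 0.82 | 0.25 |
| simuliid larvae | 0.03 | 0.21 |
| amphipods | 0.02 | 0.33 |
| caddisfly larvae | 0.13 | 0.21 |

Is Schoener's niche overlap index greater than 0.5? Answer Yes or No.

No

Σ|p₁ᵢ − p₂ᵢ| = 0.57 + 0.18 + 0.31 + 0.08 = 1.14
D = 1 − ½ × 1.14 = 1 − 0.570 = 0.4300
D = 0.4300 < 0.5 → No.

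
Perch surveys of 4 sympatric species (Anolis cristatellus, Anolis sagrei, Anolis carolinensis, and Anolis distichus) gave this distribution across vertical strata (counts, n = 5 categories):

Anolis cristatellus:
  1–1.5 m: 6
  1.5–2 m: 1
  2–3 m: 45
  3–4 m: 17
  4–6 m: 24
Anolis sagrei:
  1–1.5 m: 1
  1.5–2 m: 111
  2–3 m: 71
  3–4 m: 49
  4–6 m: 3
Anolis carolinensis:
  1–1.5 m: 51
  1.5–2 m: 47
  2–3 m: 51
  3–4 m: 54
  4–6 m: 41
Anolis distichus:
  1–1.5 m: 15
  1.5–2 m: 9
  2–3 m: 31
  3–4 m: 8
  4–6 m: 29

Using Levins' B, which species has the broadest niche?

Proportions for Anolis cristatellus (n=93): 6/93=0.0645, 1/93=0.0108, 45/93=0.4839, 17/93=0.1828, 24/93=0.2581
Proportions for Anolis sagrei (n=235): 1/235=0.0043, 111/235=0.4723, 71/235=0.3021, 49/235=0.2085, 3/235=0.0128
Proportions for Anolis carolinensis (n=244): 51/244=0.2090, 47/244=0.1926, 51/244=0.2090, 54/244=0.2213, 41/244=0.1680
Proportions for Anolis distichus (n=92): 15/92=0.1630, 9/92=0.0978, 31/92=0.3370, 8/92=0.0870, 29/92=0.3152
Σp_crisᵢ² = 0.0645² + 0.0108² + 0.4839² + 0.1828² + 0.2581² = 0.004160 + 0.000117 + 0.234159 + 0.033416 + 0.066616 = 0.338468
B_cris = 1 / 0.338468 = 2.9545
Σp_sagrᵢ² = 0.0043² + 0.4723² + 0.3021² + 0.2085² + 0.0128² = 0.000018 + 0.223067 + 0.091264 + 0.043472 + 0.000164 = 0.357985
B_sagr = 1 / 0.357985 = 2.7934
Σp_caroᵢ² = 0.2090² + 0.1926² + 0.2090² + 0.2213² + 0.1680² = 0.043681 + 0.037095 + 0.043681 + 0.048974 + 0.028224 = 0.201655
B_caro = 1 / 0.201655 = 4.9590
Σp_distᵢ² = 0.1630² + 0.0978² + 0.3370² + 0.0870² + 0.3152² = 0.026569 + 0.009565 + 0.113569 + 0.007569 + 0.099351 = 0.256623
B_dist = 1 / 0.256623 = 3.8968
Highest B → broadest niche (most generalist): Anolis carolinensis (B = 4.96).

Anolis carolinensis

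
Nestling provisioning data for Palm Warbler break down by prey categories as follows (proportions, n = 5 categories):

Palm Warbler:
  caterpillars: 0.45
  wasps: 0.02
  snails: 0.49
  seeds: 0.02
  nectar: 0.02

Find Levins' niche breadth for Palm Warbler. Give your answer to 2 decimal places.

Σpᵢ² = 0.45² + 0.02² + 0.49² + 0.02² + 0.02² = 0.2025 + 0.0004 + 0.2401 + 0.0004 + 0.0004 = 0.4438
B = 1 / 0.4438 = 2.2533

2.25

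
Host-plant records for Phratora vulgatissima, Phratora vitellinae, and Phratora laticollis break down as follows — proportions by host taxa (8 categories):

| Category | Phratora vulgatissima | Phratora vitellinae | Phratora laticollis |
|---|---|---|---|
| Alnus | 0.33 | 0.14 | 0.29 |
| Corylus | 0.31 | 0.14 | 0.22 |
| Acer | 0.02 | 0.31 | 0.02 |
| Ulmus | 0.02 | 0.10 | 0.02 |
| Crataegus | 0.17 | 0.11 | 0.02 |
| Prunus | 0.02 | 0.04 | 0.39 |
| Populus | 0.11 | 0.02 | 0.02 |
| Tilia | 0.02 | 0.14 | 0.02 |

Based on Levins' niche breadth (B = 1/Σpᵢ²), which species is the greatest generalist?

Phratora vitellinae

Σp_vulgᵢ² = 0.33² + 0.31² + 0.02² + 0.02² + 0.17² + 0.02² + 0.11² + 0.02² = 0.1089 + 0.0961 + 0.0004 + 0.0004 + 0.0289 + 0.0004 + 0.0121 + 0.0004 = 0.2476
B_vulg = 1 / 0.2476 = 4.0388
Σp_viteᵢ² = 0.14² + 0.14² + 0.31² + 0.10² + 0.11² + 0.04² + 0.02² + 0.14² = 0.0196 + 0.0196 + 0.0961 + 0.0100 + 0.0121 + 0.0016 + 0.0004 + 0.0196 = 0.1790
B_vite = 1 / 0.1790 = 5.5866
Σp_latiᵢ² = 0.29² + 0.22² + 0.02² + 0.02² + 0.02² + 0.39² + 0.02² + 0.02² = 0.0841 + 0.0484 + 0.0004 + 0.0004 + 0.0004 + 0.1521 + 0.0004 + 0.0004 = 0.2866
B_lati = 1 / 0.2866 = 3.4892
Highest B → broadest niche (most generalist): Phratora vitellinae (B = 5.59).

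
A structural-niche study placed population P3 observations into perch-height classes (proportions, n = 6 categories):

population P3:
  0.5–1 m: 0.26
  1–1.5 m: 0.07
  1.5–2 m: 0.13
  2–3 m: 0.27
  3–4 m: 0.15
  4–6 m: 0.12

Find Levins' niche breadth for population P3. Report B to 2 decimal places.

5.02

Σpᵢ² = 0.26² + 0.07² + 0.13² + 0.27² + 0.15² + 0.12² = 0.0676 + 0.0049 + 0.0169 + 0.0729 + 0.0225 + 0.0144 = 0.1992
B = 1 / 0.1992 = 5.0201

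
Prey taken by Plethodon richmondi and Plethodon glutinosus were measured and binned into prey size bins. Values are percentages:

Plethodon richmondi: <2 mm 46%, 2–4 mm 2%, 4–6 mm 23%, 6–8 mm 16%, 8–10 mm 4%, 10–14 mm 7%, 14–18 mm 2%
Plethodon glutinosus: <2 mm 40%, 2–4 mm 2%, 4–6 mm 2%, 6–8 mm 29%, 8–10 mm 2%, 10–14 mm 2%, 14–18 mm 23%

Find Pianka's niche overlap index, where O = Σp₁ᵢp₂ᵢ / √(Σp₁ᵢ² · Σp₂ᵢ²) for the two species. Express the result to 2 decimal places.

Convert percentages to proportions (divide by 100).
Σ p₁ᵢp₂ᵢ = 0.1840 + 0.0004 + 0.0046 + 0.0464 + 0.0008 + 0.0014 + 0.0046 = 0.2422
Σp_1ᵢ² = 0.46² + 0.02² + 0.23² + 0.16² + 0.04² + 0.07² + 0.02² = 0.2116 + 0.0004 + 0.0529 + 0.0256 + 0.0016 + 0.0049 + 0.0004 = 0.2974
Σp_2ᵢ² = 0.40² + 0.02² + 0.02² + 0.29² + 0.02² + 0.02² + 0.23² = 0.1600 + 0.0004 + 0.0004 + 0.0841 + 0.0004 + 0.0004 + 0.0529 = 0.2986
O = 0.2422 / √(0.2974 × 0.2986) = 0.2422 / 0.29800 = 0.8128

0.81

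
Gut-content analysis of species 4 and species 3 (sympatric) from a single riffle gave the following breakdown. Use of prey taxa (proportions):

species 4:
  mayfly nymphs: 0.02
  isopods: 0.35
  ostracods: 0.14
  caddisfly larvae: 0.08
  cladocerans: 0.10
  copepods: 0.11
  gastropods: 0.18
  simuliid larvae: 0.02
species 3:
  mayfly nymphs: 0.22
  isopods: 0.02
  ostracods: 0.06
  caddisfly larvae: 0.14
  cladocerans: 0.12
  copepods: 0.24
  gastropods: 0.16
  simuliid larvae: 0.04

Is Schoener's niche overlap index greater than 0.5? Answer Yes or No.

Σ|p₁ᵢ − p₂ᵢ| = 0.20 + 0.33 + 0.08 + 0.06 + 0.02 + 0.13 + 0.02 + 0.02 = 0.86
D = 1 − ½ × 0.86 = 1 − 0.430 = 0.5700
D = 0.5700 > 0.5 → Yes.

Yes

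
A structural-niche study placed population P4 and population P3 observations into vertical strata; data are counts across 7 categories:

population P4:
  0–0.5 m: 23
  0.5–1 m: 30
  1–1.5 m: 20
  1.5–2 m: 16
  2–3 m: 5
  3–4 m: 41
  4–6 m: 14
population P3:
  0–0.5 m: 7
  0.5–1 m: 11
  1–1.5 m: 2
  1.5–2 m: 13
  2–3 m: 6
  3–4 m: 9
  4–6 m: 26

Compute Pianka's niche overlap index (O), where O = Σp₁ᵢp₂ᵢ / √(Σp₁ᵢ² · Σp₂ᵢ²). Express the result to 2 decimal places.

Proportions for population P4 (n=149): 23/149=0.1544, 30/149=0.2013, 20/149=0.1342, 16/149=0.1074, 5/149=0.0336, 41/149=0.2752, 14/149=0.0940
Proportions for population P3 (n=74): 7/74=0.0946, 11/74=0.1486, 2/74=0.0270, 13/74=0.1757, 6/74=0.0811, 9/74=0.1216, 26/74=0.3514
Σ p₁ᵢp₂ᵢ = 0.014606 + 0.029913 + 0.003623 + 0.018870 + 0.002725 + 0.033464 + 0.033032 = 0.136233
Σp_1ᵢ² = 0.1544² + 0.2013² + 0.1342² + 0.1074² + 0.0336² + 0.2752² + 0.0940² = 0.023839 + 0.040522 + 0.018010 + 0.011535 + 0.001129 + 0.075735 + 0.008836 = 0.179606
Σp_2ᵢ² = 0.0946² + 0.1486² + 0.0270² + 0.1757² + 0.0811² + 0.1216² + 0.3514² = 0.008949 + 0.022082 + 0.000729 + 0.030870 + 0.006577 + 0.014787 + 0.123482 = 0.207476
O = 0.136233 / √(0.179606 × 0.207476) = 0.136233 / 0.1930387 = 0.7057

0.71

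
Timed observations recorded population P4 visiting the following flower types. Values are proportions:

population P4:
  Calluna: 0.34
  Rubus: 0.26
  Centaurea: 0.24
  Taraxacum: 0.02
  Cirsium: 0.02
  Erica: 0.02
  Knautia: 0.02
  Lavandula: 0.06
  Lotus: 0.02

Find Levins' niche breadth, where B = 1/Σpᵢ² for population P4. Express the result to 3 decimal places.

Σpᵢ² = 0.34² + 0.26² + 0.24² + 0.02² + 0.02² + 0.02² + 0.02² + 0.06² + 0.02² = 0.1156 + 0.0676 + 0.0576 + 0.0004 + 0.0004 + 0.0004 + 0.0004 + 0.0036 + 0.0004 = 0.2464
B = 1 / 0.2464 = 4.05844

4.058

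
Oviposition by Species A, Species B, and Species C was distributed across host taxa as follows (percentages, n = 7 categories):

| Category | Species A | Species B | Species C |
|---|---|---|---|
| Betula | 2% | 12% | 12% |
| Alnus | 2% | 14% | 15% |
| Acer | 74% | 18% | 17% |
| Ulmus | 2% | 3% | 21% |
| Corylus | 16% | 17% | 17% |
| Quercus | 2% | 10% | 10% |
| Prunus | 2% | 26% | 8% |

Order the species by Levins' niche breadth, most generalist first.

Species C > Species B > Species A

Convert percentages to proportions (divide by 100).
Σp_Aᵢ² = 0.02² + 0.02² + 0.74² + 0.02² + 0.16² + 0.02² + 0.02² = 0.0004 + 0.0004 + 0.5476 + 0.0004 + 0.0256 + 0.0004 + 0.0004 = 0.5752
B_A = 1 / 0.5752 = 1.7385
Σp_Bᵢ² = 0.12² + 0.14² + 0.18² + 0.03² + 0.17² + 0.10² + 0.26² = 0.0144 + 0.0196 + 0.0324 + 0.0009 + 0.0289 + 0.0100 + 0.0676 = 0.1738
B_B = 1 / 0.1738 = 5.7537
Σp_Cᵢ² = 0.12² + 0.15² + 0.17² + 0.21² + 0.17² + 0.10² + 0.08² = 0.0144 + 0.0225 + 0.0289 + 0.0441 + 0.0289 + 0.0100 + 0.0064 = 0.1552
B_C = 1 / 0.1552 = 6.4433
Ranking by B (broadest → narrowest): Species C (6.44) > Species B (5.75) > Species A (1.74)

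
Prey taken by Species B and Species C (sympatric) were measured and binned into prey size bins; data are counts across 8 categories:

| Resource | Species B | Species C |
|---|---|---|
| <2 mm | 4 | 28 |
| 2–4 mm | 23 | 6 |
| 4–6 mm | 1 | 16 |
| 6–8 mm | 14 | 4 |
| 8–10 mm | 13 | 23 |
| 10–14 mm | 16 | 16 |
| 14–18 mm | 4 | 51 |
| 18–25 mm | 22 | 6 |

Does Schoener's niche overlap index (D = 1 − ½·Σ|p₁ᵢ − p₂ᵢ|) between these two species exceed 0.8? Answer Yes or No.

Proportions for Species B (n=97): 4/97=0.0412, 23/97=0.2371, 1/97=0.0103, 14/97=0.1443, 13/97=0.1340, 16/97=0.1649, 4/97=0.0412, 22/97=0.2268
Proportions for Species C (n=150): 28/150=0.1867, 6/150=0.0400, 16/150=0.1067, 4/150=0.0267, 23/150=0.1533, 16/150=0.1067, 51/150=0.3400, 6/150=0.0400
Σ|p₁ᵢ − p₂ᵢ| = 0.1455 + 0.1971 + 0.0964 + 0.1176 + 0.0193 + 0.0582 + 0.2988 + 0.1868 = 1.1197
D = 1 − ½ × 1.1197 = 1 − 0.55985 = 0.44015
D = 0.44015 < 0.8 → No.

No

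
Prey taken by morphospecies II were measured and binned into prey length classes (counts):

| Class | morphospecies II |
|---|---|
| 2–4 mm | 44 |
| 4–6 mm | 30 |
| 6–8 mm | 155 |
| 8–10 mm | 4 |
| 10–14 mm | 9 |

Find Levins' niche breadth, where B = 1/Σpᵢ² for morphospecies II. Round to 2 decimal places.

2.17

Proportions for morphospecies II (n=242): 44/242=0.1818, 30/242=0.1240, 155/242=0.6405, 4/242=0.0165, 9/242=0.0372
Σpᵢ² = 0.1818² + 0.1240² + 0.6405² + 0.0165² + 0.0372² = 0.033051 + 0.015376 + 0.410240 + 0.000272 + 0.001384 = 0.460323
B = 1 / 0.460323 = 2.1724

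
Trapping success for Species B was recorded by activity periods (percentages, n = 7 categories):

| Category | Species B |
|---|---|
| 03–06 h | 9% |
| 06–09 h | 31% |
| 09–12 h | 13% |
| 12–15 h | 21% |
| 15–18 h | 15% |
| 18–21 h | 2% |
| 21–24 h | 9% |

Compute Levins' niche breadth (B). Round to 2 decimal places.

Convert percentages to proportions (divide by 100).
Σpᵢ² = 0.09² + 0.31² + 0.13² + 0.21² + 0.15² + 0.02² + 0.09² = 0.0081 + 0.0961 + 0.0169 + 0.0441 + 0.0225 + 0.0004 + 0.0081 = 0.1962
B = 1 / 0.1962 = 5.0968

5.10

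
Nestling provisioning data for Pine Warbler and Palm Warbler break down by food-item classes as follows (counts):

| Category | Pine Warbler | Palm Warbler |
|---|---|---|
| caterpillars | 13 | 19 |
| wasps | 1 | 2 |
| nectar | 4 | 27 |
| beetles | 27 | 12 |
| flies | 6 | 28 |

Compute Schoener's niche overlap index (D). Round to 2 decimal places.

0.57

Proportions for Pine Warbler (n=51): 13/51=0.2549, 1/51=0.0196, 4/51=0.0784, 27/51=0.5294, 6/51=0.1176
Proportions for Palm Warbler (n=88): 19/88=0.2159, 2/88=0.0227, 27/88=0.3068, 12/88=0.1364, 28/88=0.3182
Σ|p₁ᵢ − p₂ᵢ| = 0.0390 + 0.0031 + 0.2284 + 0.3930 + 0.2006 = 0.8641
D = 1 − ½ × 0.8641 = 1 − 0.43205 = 0.56795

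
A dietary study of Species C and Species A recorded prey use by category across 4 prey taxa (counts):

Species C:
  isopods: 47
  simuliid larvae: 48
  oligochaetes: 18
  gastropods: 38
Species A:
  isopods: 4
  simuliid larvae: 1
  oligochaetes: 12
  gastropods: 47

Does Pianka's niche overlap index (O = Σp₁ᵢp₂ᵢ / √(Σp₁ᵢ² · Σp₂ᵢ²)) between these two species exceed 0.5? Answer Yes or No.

Yes

Proportions for Species C (n=151): 47/151=0.3113, 48/151=0.3179, 18/151=0.1192, 38/151=0.2517
Proportions for Species A (n=64): 4/64=0.0625, 1/64=0.0156, 12/64=0.1875, 47/64=0.7344
Σ p₁ᵢp₂ᵢ = 0.019456 + 0.004959 + 0.022350 + 0.184848 = 0.231613
Σp_1ᵢ² = 0.3113² + 0.3179² + 0.1192² + 0.2517² = 0.096908 + 0.101060 + 0.014209 + 0.063353 = 0.275530
Σp_2ᵢ² = 0.0625² + 0.0156² + 0.1875² + 0.7344² = 0.003906 + 0.000243 + 0.035156 + 0.539343 = 0.578648
O = 0.231613 / √(0.275530 × 0.578648) = 0.231613 / 0.3992930 = 0.5801
O = 0.5801 > 0.5 → Yes.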